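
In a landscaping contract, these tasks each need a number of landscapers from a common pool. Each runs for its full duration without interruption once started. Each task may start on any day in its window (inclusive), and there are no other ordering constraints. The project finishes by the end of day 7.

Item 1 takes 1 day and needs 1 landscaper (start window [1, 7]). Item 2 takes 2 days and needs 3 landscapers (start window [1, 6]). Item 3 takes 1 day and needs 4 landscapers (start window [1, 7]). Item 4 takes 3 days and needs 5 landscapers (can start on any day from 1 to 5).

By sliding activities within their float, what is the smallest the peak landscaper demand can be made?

5

Early-start (Item 1@1, Item 2@1, Item 3@1, Item 4@1) gives peak 13: d1:13  d2:8  d3:5  d4:0  d5:0  d6:0  d7:0.
Shift Item 3→3, Item 4→4.
Schedule Item 1@1, Item 2@1, Item 3@3, Item 4@4: d1:4  d2:3  d3:4  d4:5  d5:5  d6:5  d7:0 — peak 5.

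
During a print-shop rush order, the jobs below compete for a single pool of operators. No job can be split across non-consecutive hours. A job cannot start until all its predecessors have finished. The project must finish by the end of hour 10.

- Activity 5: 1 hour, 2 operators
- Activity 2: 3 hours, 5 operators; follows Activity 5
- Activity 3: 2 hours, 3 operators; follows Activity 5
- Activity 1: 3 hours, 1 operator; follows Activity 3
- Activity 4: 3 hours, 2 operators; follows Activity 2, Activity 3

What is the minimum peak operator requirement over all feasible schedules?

Early-start (Activity 5@1, Activity 2@2, Activity 3@2, Activity 1@4, Activity 4@5) gives peak 8: h1:2  h2:8  h3:8  h4:6  h5:3  h6:3  h7:2  h8:0  h9:0  h10:0.
Shift Activity 3→5, Activity 1→7, Activity 4→7.
Schedule Activity 5@1, Activity 2@2, Activity 3@5, Activity 1@7, Activity 4@7: h1:2  h2:5  h3:5  h4:5  h5:3  h6:3  h7:3  h8:3  h9:3  h10:0 — peak 5.

5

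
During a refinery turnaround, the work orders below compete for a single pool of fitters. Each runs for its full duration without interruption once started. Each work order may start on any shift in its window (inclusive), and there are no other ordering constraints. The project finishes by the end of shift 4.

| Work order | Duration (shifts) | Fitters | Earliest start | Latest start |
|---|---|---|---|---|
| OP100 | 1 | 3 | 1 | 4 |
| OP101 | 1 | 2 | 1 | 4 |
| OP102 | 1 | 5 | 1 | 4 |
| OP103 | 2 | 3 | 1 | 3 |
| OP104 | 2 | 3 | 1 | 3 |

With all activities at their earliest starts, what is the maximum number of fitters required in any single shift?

Early-start schedule: OP100@1, OP101@1, OP102@1, OP103@1, OP104@1.
Load per shift: shift 1: 16, shift 2: 6, shift 3: 0, shift 4: 0.
Peak is 16.

16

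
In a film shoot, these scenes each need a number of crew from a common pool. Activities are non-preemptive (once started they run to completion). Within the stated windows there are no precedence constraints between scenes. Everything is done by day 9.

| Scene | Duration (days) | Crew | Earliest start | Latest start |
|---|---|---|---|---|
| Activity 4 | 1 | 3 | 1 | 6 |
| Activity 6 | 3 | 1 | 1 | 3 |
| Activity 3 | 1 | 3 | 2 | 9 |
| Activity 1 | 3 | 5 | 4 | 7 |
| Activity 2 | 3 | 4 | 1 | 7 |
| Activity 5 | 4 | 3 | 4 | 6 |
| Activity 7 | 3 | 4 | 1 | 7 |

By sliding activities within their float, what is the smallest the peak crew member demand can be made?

Early-start (Activity 4@1, Activity 6@1, Activity 3@2, Activity 1@4, Activity 2@1, Activity 5@4, Activity 7@1) gives peak 12: d1:12  d2:12  d3:9  d4:8  d5:8  d6:8  d7:3  d8:0  d9:0.
Shift Activity 7→7.
Schedule Activity 4@1, Activity 6@1, Activity 3@2, Activity 1@4, Activity 2@1, Activity 5@4, Activity 7@7: d1:8  d2:8  d3:5  d4:8  d5:8  d6:8  d7:7  d8:4  d9:4 — peak 8.

8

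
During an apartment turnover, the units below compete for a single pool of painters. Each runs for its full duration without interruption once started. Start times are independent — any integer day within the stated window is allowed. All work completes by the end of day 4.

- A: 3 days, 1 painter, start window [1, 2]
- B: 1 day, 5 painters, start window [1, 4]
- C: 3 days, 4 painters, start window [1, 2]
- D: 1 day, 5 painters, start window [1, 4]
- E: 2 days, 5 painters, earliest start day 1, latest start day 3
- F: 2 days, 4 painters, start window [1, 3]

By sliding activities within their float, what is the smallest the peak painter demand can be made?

Early-start (A@1, B@1, C@1, D@1, E@1, F@1) gives peak 24: d1:24  d2:14  d3:5  d4:0.
Shift C→2, D→4, F→3.
Schedule A@1, B@1, C@2, D@4, E@1, F@3: d1:11  d2:10  d3:9  d4:13 — peak 13.

13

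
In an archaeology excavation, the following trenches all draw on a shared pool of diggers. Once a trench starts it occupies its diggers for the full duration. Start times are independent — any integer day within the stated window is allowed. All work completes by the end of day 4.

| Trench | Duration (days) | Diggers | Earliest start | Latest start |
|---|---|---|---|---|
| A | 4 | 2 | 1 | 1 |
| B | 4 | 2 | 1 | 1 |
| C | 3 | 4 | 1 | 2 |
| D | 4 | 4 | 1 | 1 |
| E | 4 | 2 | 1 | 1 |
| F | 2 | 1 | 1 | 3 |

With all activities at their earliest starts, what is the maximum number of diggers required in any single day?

Early-start schedule: A@1, B@1, C@1, D@1, E@1, F@1.
Load per day: day 1: 15, day 2: 15, day 3: 14, day 4: 10.
Peak is 15.

15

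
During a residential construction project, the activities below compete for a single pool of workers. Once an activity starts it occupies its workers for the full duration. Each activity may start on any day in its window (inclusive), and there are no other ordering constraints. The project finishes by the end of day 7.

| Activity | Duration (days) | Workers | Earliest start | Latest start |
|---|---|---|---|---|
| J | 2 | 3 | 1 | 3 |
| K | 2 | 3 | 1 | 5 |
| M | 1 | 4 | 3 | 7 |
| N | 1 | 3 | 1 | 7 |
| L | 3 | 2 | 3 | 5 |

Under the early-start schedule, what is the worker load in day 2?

6

At early start, day 2 has: J, K.
Demand: 3 + 3 = 6.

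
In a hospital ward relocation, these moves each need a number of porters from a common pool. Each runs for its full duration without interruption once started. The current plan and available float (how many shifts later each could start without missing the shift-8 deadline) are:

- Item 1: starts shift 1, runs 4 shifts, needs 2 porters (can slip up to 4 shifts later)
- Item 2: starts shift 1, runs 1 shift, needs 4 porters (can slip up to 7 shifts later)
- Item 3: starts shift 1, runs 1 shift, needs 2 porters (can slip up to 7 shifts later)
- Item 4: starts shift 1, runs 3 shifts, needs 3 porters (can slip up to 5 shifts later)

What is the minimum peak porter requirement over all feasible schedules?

4

Early-start (Item 1@1, Item 2@1, Item 3@1, Item 4@1) gives peak 11: s1:11  s2:5  s3:5  s4:2  s5:0  s6:0  s7:0  s8:0.
Shift Item 2→5, Item 4→6.
Schedule Item 1@1, Item 2@5, Item 3@1, Item 4@6: s1:4  s2:2  s3:2  s4:2  s5:4  s6:3  s7:3  s8:3 — peak 4.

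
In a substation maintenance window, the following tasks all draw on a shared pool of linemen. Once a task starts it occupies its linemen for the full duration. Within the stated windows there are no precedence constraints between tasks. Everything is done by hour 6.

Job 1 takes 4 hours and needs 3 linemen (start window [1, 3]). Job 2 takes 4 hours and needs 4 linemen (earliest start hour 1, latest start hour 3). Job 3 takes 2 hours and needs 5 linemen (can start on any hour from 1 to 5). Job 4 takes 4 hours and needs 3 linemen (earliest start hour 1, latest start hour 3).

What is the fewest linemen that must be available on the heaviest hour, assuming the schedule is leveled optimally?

10

Early-start (Job 1@1, Job 2@1, Job 3@1, Job 4@1) gives peak 15: h1:15  h2:15  h3:10  h4:10  h5:0  h6:0.
Shift Job 3→5.
Schedule Job 1@1, Job 2@1, Job 3@5, Job 4@1: h1:10  h2:10  h3:10  h4:10  h5:5  h6:5 — peak 10.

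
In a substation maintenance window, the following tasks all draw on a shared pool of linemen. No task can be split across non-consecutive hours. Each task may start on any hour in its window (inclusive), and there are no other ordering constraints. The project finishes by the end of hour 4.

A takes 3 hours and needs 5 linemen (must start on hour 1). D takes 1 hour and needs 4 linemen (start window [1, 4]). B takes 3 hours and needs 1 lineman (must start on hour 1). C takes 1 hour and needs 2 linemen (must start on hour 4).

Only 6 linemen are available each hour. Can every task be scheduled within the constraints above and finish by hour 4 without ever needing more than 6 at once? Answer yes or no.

yes

Schedule A@1, D@4, B@1, C@4: h1:6  h2:6  h3:6  h4:6 — peak 6 ≤ 6.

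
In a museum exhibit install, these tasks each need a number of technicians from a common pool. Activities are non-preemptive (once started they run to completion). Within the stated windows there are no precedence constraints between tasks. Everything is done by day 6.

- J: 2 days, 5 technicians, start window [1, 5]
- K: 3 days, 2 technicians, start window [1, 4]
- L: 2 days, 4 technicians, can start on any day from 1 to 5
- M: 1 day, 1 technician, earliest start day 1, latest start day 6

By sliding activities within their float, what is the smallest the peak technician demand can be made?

6

Early-start (J@1, K@1, L@1, M@1) gives peak 12: d1:12  d2:11  d3:2  d4:0  d5:0  d6:0.
Shift K→3, L→3.
Schedule J@1, K@3, L@3, M@1: d1:6  d2:5  d3:6  d4:6  d5:2  d6:0 — peak 6.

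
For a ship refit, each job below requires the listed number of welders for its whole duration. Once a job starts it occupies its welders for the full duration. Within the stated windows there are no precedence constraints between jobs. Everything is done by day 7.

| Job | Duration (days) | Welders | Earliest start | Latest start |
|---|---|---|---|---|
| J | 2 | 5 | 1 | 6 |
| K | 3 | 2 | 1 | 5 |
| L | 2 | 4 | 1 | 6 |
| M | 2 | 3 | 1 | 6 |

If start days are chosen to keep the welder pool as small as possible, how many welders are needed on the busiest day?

Early-start (J@1, K@1, L@1, M@1) gives peak 14: d1:14  d2:14  d3:2  d4:0  d5:0  d6:0  d7:0.
Shift K→3, L→6, M→3.
Schedule J@1, K@3, L@6, M@3: d1:5  d2:5  d3:5  d4:5  d5:2  d6:4  d7:4 — peak 5.
Total welder-days = 30 over 7 days ⇒ peak ≥ ⌈30/7⌉ = 5, so 5 is optimal.

5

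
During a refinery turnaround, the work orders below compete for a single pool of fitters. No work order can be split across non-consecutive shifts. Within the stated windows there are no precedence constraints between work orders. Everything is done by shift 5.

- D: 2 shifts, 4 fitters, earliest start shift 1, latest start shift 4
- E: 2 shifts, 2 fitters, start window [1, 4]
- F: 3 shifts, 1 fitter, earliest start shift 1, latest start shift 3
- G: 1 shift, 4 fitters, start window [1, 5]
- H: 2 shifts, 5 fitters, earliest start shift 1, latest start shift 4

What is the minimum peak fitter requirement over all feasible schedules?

6

Early-start (D@1, E@1, F@1, G@1, H@1) gives peak 16: s1:16  s2:12  s3:1  s4:0  s5:0.
Shift F→3, G→3, H→4.
Schedule D@1, E@1, F@3, G@3, H@4: s1:6  s2:6  s3:5  s4:6  s5:6 — peak 6.
Total fitter-shifts = 29 over 5 shifts ⇒ peak ≥ ⌈29/5⌉ = 6, so 6 is optimal.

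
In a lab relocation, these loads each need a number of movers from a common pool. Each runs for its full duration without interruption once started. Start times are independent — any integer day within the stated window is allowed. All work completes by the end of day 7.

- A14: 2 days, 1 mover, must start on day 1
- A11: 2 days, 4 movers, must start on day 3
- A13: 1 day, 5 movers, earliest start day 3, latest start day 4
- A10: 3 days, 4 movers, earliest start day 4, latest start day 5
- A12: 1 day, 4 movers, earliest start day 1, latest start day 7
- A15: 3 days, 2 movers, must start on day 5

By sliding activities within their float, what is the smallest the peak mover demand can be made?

9

Schedule A14@1, A11@3, A13@3, A10@4, A12@1, A15@5: d1:5  d2:1  d3:9  d4:8  d5:6  d6:6  d7:2 — peak 9.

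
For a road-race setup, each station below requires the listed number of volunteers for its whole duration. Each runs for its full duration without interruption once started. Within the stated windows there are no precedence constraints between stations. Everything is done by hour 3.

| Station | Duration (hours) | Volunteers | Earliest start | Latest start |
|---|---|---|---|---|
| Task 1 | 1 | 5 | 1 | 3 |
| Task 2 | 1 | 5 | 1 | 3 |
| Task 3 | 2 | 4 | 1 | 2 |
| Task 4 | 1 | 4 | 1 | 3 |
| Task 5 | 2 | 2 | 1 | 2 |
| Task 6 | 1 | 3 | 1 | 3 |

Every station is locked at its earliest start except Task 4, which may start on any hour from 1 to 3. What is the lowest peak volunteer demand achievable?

19

Task 4@1: h1:23  h2:6  h3:0 → peak 23
Task 4@2: h1:19  h2:10  h3:0 → peak 19
Task 4@3: h1:19  h2:6  h3:4 → peak 19
Best is Task 4@2, peak 19.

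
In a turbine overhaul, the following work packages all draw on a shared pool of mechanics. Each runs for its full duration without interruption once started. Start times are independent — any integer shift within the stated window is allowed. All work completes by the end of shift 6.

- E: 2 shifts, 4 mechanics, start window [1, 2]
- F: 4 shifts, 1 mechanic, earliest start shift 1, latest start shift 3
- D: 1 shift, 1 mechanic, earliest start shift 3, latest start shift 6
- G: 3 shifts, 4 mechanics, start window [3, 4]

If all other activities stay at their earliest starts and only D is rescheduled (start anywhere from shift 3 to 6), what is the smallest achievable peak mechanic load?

D@3: s1:5  s2:5  s3:6  s4:5  s5:4  s6:0 → peak 6
D@4: s1:5  s2:5  s3:5  s4:6  s5:4  s6:0 → peak 6
D@5: s1:5  s2:5  s3:5  s4:5  s5:5  s6:0 → peak 5
D@6: s1:5  s2:5  s3:5  s4:5  s5:4  s6:1 → peak 5
Best is D@5, peak 5.

5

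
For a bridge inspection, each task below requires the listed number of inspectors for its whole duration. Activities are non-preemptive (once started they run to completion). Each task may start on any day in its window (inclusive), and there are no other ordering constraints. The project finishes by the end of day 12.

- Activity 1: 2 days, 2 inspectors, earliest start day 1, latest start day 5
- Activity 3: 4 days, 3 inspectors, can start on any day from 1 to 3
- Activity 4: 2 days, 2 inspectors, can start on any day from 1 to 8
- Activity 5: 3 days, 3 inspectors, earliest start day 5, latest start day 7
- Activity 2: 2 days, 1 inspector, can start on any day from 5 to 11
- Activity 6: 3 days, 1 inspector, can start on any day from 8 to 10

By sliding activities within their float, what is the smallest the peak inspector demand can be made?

Early-start (Activity 1@1, Activity 3@1, Activity 4@1, Activity 5@5, Activity 2@5, Activity 6@8) gives peak 7: d1:7  d2:7  d3:3  d4:3  d5:4  d6:4  d7:3  d8:1  d9:1  d10:1  d11:0  d12:0.
Shift Activity 3→3, Activity 5→7.
Schedule Activity 1@1, Activity 3@3, Activity 4@1, Activity 5@7, Activity 2@5, Activity 6@8: d1:4  d2:4  d3:3  d4:3  d5:4  d6:4  d7:3  d8:4  d9:4  d10:1  d11:0  d12:0 — peak 4.

4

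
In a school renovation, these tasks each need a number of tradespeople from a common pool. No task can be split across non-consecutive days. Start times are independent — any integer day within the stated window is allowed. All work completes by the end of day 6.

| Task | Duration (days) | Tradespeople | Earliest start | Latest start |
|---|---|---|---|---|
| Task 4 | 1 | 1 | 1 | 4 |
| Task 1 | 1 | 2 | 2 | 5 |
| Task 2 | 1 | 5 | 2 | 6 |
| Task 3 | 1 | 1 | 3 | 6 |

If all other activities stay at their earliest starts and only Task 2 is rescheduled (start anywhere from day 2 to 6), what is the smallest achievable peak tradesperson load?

Task 2@2: d1:1  d2:7  d3:1  d4:0  d5:0  d6:0 → peak 7
Task 2@3: d1:1  d2:2  d3:6  d4:0  d5:0  d6:0 → peak 6
Task 2@4: d1:1  d2:2  d3:1  d4:5  d5:0  d6:0 → peak 5
Task 2@5: d1:1  d2:2  d3:1  d4:0  d5:5  d6:0 → peak 5
Task 2@6: d1:1  d2:2  d3:1  d4:0  d5:0  d6:5 → peak 5
Best is Task 2@4, peak 5.

5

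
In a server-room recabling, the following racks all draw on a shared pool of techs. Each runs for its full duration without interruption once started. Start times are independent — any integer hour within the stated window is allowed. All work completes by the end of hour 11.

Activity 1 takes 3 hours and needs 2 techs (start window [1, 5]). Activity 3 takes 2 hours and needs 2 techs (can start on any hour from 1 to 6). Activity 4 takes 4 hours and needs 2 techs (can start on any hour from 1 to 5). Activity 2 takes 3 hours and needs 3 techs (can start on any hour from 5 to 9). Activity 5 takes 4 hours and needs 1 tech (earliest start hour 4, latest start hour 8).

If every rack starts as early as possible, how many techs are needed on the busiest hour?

6

Early-start schedule: Activity 1@1, Activity 3@1, Activity 4@1, Activity 2@5, Activity 5@4.
Load per hour: hour 1: 6, hour 2: 6, hour 3: 4, hour 4: 3, hour 5: 4, hour 6: 4, hour 7: 4, hour 8: 0, hour 9: 0, hour 10: 0, hour 11: 0.
Peak is 6.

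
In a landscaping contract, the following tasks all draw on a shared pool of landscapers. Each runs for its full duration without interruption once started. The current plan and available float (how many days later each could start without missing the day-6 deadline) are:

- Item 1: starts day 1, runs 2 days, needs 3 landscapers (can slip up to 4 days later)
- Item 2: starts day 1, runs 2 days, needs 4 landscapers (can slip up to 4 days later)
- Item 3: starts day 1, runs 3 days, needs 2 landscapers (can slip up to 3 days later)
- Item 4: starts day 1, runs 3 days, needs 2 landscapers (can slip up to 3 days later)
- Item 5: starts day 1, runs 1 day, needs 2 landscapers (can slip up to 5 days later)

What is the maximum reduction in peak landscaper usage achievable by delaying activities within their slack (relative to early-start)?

7

Early-start peak: d1:13  d2:11  d3:4  d4:0  d5:0  d6:0 ⇒ 13.
Leveled (Item 1@1, Item 2@3, Item 3@1, Item 4@4, Item 5@5): d1:5  d2:5  d3:6  d4:6  d5:4  d6:2 ⇒ 6.
Reduction 13 − 6 = 7.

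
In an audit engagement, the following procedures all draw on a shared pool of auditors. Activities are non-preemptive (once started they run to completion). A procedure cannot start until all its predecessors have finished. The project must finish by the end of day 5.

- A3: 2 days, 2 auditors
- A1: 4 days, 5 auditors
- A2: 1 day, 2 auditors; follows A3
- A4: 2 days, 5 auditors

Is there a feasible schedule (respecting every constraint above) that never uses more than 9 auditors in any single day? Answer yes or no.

The minimum achievable peak is 10; 9 < 10, so no feasible schedule stays within the cap.

no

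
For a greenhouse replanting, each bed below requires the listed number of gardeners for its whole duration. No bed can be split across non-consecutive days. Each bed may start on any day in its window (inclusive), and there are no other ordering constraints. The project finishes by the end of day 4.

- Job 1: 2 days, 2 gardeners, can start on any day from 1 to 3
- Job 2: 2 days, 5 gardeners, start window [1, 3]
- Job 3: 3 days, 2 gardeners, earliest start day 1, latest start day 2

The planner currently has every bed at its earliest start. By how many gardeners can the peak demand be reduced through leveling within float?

2

Early-start peak: d1:9  d2:9  d3:2  d4:0 ⇒ 9.
Leveled (Job 1@1, Job 2@3, Job 3@1): d1:4  d2:4  d3:7  d4:5 ⇒ 7.
Reduction 9 − 7 = 2.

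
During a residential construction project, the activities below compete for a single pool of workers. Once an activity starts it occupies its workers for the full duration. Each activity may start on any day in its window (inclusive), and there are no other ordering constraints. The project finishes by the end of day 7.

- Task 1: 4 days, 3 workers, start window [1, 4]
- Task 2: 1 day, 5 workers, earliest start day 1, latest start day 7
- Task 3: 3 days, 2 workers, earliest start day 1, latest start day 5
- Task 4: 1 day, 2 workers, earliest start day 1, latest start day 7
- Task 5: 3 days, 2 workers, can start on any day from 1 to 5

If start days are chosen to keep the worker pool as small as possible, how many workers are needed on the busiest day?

Early-start (Task 1@1, Task 2@1, Task 3@1, Task 4@1, Task 5@1) gives peak 14: d1:14  d2:7  d3:7  d4:3  d5:0  d6:0  d7:0.
Shift Task 2→7, Task 4→5, Task 5→4.
Schedule Task 1@1, Task 2@7, Task 3@1, Task 4@5, Task 5@4: d1:5  d2:5  d3:5  d4:5  d5:4  d6:2  d7:5 — peak 5.
Total worker-days = 31 over 7 days ⇒ peak ≥ ⌈31/7⌉ = 5, so 5 is optimal.

5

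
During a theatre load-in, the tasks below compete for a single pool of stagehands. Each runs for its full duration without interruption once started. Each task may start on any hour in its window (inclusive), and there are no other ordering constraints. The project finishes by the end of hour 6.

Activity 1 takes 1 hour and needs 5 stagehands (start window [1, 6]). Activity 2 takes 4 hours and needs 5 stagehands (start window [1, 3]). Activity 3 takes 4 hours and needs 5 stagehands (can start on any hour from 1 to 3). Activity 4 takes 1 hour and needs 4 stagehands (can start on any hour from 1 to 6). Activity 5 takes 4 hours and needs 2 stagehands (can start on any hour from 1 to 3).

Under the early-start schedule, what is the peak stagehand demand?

21

Early-start schedule: Activity 1@1, Activity 2@1, Activity 3@1, Activity 4@1, Activity 5@1.
Load per hour: hour 1: 21, hour 2: 12, hour 3: 12, hour 4: 12, hour 5: 0, hour 6: 0.
Peak is 21.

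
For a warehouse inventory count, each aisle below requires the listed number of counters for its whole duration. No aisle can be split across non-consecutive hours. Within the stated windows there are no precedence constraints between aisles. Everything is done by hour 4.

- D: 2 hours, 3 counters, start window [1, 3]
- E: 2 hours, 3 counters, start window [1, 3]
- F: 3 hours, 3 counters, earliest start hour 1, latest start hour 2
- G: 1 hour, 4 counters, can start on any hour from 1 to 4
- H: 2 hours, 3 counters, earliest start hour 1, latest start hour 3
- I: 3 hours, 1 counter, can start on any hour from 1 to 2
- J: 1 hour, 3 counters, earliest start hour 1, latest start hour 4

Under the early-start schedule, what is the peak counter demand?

20

Early-start schedule: D@1, E@1, F@1, G@1, H@1, I@1, J@1.
Load per hour: hour 1: 20, hour 2: 13, hour 3: 4, hour 4: 0.
Peak is 20.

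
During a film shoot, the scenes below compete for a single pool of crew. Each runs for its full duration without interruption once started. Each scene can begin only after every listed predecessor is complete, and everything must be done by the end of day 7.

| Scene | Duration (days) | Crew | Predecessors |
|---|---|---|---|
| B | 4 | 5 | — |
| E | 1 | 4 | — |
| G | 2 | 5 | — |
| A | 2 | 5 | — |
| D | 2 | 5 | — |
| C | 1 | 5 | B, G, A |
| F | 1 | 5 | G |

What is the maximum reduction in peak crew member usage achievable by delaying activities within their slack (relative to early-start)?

14

Early-start peak: d1:24  d2:20  d3:10  d4:5  d5:5  d6:0  d7:0 ⇒ 24.
Leveled (B@1, E@1, G@2, A@4, D@5, C@6, F@7): d1:9  d2:10  d3:10  d4:10  d5:10  d6:10  d7:5 ⇒ 10.
Reduction 24 − 10 = 14.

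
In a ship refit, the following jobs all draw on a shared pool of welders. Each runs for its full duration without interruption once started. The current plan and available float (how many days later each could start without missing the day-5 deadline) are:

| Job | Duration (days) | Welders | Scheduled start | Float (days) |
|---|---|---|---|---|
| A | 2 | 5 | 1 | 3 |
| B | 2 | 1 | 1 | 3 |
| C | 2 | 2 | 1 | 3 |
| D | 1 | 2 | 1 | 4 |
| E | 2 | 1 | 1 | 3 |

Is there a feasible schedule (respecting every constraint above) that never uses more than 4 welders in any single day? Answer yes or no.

no

The minimum achievable peak is 5; 4 < 5, so no feasible schedule stays within the cap.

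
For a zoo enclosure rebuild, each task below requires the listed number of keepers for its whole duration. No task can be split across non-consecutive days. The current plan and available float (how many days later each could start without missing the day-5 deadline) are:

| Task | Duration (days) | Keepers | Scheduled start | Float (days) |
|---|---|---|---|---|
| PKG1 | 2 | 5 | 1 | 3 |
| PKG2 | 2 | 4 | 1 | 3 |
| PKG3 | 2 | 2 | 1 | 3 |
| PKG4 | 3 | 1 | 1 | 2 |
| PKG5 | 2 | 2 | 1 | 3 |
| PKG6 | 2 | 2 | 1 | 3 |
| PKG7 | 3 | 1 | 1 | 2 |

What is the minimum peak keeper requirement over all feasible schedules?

Early-start (PKG1@1, PKG2@1, PKG3@1, PKG4@1, PKG5@1, PKG6@1, PKG7@1) gives peak 17: d1:17  d2:17  d3:2  d4:0  d5:0.
Shift PKG3→3, PKG4→3, PKG5→3, PKG6→3, PKG7→3.
Schedule PKG1@1, PKG2@1, PKG3@3, PKG4@3, PKG5@3, PKG6@3, PKG7@3: d1:9  d2:9  d3:8  d4:8  d5:2 — peak 9.

9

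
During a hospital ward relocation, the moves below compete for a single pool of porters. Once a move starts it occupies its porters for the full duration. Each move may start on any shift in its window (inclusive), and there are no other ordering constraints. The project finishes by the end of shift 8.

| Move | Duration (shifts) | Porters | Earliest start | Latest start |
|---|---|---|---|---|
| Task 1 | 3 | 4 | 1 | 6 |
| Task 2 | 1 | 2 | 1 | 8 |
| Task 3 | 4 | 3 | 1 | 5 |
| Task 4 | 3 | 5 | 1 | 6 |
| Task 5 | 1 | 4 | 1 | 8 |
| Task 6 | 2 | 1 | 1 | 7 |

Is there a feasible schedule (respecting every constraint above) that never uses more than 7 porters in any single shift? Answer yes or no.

Schedule Task 1@1, Task 2@1, Task 3@2, Task 4@6, Task 5@4, Task 6@5: s1:6  s2:7  s3:7  s4:7  s5:4  s6:6  s7:5  s8:5 — peak 7 ≤ 7.

yes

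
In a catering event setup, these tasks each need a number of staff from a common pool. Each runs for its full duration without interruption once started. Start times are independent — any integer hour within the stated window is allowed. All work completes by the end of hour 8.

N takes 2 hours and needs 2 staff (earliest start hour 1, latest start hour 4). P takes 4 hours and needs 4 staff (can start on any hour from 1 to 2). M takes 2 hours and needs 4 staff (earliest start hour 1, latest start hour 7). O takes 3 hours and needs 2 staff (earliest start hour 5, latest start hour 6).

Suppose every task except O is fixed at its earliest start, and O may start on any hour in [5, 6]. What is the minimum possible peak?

O@5: h1:10  h2:10  h3:4  h4:4  h5:2  h6:2  h7:2  h8:0 → peak 10
O@6: h1:10  h2:10  h3:4  h4:4  h5:0  h6:2  h7:2  h8:2 → peak 10
Best is O@5, peak 10.

10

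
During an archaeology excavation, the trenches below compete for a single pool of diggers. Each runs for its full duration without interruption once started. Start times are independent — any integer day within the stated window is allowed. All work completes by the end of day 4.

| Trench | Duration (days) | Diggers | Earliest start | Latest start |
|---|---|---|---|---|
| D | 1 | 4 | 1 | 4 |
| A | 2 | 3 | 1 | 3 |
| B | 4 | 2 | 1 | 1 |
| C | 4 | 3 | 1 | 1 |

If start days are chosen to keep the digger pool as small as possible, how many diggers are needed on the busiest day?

Early-start (D@1, A@1, B@1, C@1) gives peak 12: d1:12  d2:8  d3:5  d4:5.
Shift A→2.
Schedule D@1, A@2, B@1, C@1: d1:9  d2:8  d3:8  d4:5 — peak 9.
No arrangement of the 12 feasible schedules does better.

9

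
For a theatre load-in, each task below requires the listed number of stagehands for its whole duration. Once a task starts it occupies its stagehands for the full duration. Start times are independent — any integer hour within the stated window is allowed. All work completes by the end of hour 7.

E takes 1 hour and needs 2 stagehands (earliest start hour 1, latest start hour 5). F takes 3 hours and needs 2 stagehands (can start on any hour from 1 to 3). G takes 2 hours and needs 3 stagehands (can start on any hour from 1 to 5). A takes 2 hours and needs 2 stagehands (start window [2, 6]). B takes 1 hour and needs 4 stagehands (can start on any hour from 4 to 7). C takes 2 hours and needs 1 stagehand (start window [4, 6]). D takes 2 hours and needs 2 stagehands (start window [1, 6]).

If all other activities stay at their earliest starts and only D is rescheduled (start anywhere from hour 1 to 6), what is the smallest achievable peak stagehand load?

D@1: h1:9  h2:9  h3:4  h4:5  h5:1  h6:0  h7:0 → peak 9
D@2: h1:7  h2:9  h3:6  h4:5  h5:1  h6:0  h7:0 → peak 9
D@3: h1:7  h2:7  h3:6  h4:7  h5:1  h6:0  h7:0 → peak 7
D@4: h1:7  h2:7  h3:4  h4:7  h5:3  h6:0  h7:0 → peak 7
D@5: h1:7  h2:7  h3:4  h4:5  h5:3  h6:2  h7:0 → peak 7
D@6: h1:7  h2:7  h3:4  h4:5  h5:1  h6:2  h7:2 → peak 7
Best is D@3, peak 7.

7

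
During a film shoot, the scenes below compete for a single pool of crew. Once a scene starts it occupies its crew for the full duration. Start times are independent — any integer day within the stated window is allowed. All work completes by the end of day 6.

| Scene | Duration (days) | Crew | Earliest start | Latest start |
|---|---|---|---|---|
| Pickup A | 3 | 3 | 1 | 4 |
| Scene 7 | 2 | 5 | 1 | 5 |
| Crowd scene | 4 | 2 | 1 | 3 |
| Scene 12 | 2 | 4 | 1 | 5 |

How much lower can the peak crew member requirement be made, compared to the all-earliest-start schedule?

Early-start peak: d1:14  d2:14  d3:5  d4:2  d5:0  d6:0 ⇒ 14.
Leveled (Pickup A@1, Scene 7@4, Crowd scene@3, Scene 12@1): d1:7  d2:7  d3:5  d4:7  d5:7  d6:2 ⇒ 7.
Reduction 14 − 7 = 7.

7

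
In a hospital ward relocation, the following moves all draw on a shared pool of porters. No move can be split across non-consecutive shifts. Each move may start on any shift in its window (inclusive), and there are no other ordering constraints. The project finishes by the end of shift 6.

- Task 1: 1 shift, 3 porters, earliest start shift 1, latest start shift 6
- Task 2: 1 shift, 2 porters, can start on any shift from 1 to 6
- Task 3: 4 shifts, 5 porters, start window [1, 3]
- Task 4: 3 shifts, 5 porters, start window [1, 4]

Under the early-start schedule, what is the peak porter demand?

15

Early-start schedule: Task 1@1, Task 2@1, Task 3@1, Task 4@1.
Load per shift: shift 1: 15, shift 2: 10, shift 3: 10, shift 4: 5, shift 5: 0, shift 6: 0.
Peak is 15.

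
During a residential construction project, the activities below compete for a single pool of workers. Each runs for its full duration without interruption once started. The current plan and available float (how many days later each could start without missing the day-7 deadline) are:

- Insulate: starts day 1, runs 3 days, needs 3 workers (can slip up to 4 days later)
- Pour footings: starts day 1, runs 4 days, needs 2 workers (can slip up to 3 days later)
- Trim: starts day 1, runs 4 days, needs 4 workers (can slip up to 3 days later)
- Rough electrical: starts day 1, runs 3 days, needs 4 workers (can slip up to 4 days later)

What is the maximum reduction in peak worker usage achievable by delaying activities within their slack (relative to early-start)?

6

Early-start peak: d1:13  d2:13  d3:13  d4:6  d5:0  d6:0  d7:0 ⇒ 13.
Leveled (Insulate@1, Pour footings@4, Trim@1, Rough electrical@5): d1:7  d2:7  d3:7  d4:6  d5:6  d6:6  d7:6 ⇒ 7.
Reduction 13 − 7 = 6.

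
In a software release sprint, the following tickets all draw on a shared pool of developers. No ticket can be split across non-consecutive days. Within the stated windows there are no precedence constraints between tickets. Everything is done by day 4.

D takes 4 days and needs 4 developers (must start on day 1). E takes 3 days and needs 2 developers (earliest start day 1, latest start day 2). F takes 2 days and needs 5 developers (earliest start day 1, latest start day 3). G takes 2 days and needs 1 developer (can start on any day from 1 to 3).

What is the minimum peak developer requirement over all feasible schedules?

Early-start (D@1, E@1, F@1, G@1) gives peak 12: d1:12  d2:12  d3:6  d4:4.
Shift G→3.
Schedule D@1, E@1, F@1, G@3: d1:11  d2:11  d3:7  d4:5 — peak 11.
No arrangement of the 18 feasible schedules does better.

11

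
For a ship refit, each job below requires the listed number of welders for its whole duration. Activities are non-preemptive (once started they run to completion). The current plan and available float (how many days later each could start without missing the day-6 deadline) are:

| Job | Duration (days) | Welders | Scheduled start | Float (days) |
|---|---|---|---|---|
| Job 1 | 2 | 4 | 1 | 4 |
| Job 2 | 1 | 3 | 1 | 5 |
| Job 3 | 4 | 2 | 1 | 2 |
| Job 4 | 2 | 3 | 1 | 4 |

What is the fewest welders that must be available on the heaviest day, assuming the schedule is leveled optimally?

Early-start (Job 1@1, Job 2@1, Job 3@1, Job 4@1) gives peak 12: d1:12  d2:9  d3:2  d4:2  d5:0  d6:0.
Shift Job 2→3, Job 3→3, Job 4→4.
Schedule Job 1@1, Job 2@3, Job 3@3, Job 4@4: d1:4  d2:4  d3:5  d4:5  d5:5  d6:2 — peak 5.
Total welder-days = 25 over 6 days ⇒ peak ≥ ⌈25/6⌉ = 5, so 5 is optimal.

5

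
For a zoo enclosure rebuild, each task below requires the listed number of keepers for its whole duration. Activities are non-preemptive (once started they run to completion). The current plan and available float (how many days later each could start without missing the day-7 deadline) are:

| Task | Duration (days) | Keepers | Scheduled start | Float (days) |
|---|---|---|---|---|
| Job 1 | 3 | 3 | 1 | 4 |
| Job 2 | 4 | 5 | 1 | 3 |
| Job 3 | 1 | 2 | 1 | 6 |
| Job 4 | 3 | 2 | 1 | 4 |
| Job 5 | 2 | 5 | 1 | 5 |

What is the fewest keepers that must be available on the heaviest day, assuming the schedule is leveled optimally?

Early-start (Job 1@1, Job 2@1, Job 3@1, Job 4@1, Job 5@1) gives peak 17: d1:17  d2:15  d3:10  d4:5  d5:0  d6:0  d7:0.
Shift Job 3→4, Job 4→5, Job 5→5.
Schedule Job 1@1, Job 2@1, Job 3@4, Job 4@5, Job 5@5: d1:8  d2:8  d3:8  d4:7  d5:7  d6:7  d7:2 — peak 8.

8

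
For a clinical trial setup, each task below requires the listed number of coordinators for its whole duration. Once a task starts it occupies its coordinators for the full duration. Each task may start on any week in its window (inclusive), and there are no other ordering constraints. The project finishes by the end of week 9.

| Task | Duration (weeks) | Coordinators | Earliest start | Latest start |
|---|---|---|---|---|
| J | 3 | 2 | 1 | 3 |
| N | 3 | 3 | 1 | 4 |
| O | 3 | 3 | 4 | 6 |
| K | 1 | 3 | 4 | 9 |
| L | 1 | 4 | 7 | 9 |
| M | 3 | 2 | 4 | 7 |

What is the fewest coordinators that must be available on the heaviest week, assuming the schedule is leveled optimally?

5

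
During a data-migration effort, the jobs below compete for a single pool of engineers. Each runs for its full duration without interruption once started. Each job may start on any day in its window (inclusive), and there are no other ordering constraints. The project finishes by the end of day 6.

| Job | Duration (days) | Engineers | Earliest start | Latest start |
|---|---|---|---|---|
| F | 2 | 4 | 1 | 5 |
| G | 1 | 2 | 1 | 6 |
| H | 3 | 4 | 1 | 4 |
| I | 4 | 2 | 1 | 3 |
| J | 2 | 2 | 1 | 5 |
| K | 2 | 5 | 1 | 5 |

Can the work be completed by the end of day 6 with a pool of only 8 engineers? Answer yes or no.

Schedule F@1, G@1, H@2, I@3, J@3, K@5: d1:6  d2:8  d3:8  d4:8  d5:7  d6:7 — peak 8 ≤ 8.

yes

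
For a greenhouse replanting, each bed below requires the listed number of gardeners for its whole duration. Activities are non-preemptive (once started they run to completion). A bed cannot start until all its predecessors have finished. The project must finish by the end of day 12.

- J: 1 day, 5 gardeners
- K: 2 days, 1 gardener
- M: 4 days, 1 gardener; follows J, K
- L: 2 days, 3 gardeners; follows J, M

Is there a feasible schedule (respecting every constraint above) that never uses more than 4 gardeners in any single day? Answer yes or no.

The minimum achievable peak is 5; 4 < 5, so no feasible schedule stays within the cap.

no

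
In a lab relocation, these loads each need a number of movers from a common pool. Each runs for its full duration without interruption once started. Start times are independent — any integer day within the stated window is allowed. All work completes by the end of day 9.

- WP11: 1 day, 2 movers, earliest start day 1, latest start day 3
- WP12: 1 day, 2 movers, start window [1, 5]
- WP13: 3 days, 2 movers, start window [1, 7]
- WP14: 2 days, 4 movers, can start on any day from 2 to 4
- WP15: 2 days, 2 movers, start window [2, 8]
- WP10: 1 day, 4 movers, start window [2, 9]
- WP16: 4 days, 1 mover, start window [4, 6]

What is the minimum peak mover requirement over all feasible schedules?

Early-start (WP11@1, WP12@1, WP13@1, WP14@2, WP15@2, WP10@2, WP16@4) gives peak 12: d1:6  d2:12  d3:8  d4:1  d5:1  d6:1  d7:1  d8:0  d9:0.
Shift WP13→4, WP15→7, WP10→9.
Schedule WP11@1, WP12@1, WP13@4, WP14@2, WP15@7, WP10@9, WP16@4: d1:4  d2:4  d3:4  d4:3  d5:3  d6:3  d7:3  d8:2  d9:4 — peak 4.
Total mover-days = 30 over 9 days ⇒ peak ≥ ⌈30/9⌉ = 4, so 4 is optimal.

4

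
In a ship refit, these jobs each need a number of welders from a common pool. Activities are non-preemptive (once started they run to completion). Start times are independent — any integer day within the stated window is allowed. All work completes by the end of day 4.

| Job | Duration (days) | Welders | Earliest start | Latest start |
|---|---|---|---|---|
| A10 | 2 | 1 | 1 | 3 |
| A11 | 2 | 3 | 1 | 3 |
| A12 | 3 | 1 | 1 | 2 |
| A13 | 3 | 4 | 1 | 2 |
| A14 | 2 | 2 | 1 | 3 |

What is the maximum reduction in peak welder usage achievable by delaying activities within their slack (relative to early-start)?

3

Early-start peak: d1:11  d2:11  d3:5  d4:0 ⇒ 11.
Leveled (A10@1, A11@3, A12@1, A13@1, A14@1): d1:8  d2:8  d3:8  d4:3 ⇒ 8.
Reduction 11 − 8 = 3.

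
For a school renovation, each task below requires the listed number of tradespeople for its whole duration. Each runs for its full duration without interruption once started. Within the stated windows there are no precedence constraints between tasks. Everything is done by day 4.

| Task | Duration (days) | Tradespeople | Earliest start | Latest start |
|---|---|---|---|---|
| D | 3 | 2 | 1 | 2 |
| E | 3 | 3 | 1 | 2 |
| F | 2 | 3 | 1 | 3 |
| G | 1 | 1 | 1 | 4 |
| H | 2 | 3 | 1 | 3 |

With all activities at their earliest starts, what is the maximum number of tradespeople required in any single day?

Early-start schedule: D@1, E@1, F@1, G@1, H@1.
Load per day: day 1: 12, day 2: 11, day 3: 5, day 4: 0.
Peak is 12.

12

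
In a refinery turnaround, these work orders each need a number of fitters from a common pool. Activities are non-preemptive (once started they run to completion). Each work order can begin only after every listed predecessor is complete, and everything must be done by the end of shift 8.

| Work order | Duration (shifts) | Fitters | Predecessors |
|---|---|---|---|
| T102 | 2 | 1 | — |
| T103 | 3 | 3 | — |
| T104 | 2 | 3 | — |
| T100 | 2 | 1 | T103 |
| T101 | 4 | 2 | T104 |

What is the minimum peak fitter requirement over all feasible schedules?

Early-start (T102@1, T103@1, T104@1, T100@4, T101@3) gives peak 7: s1:7  s2:7  s3:5  s4:3  s5:3  s6:2  s7:0  s8:0.
Shift T103→3, T100→6.
Schedule T102@1, T103@3, T104@1, T100@6, T101@3: s1:4  s2:4  s3:5  s4:5  s5:5  s6:3  s7:1  s8:0 — peak 5.

5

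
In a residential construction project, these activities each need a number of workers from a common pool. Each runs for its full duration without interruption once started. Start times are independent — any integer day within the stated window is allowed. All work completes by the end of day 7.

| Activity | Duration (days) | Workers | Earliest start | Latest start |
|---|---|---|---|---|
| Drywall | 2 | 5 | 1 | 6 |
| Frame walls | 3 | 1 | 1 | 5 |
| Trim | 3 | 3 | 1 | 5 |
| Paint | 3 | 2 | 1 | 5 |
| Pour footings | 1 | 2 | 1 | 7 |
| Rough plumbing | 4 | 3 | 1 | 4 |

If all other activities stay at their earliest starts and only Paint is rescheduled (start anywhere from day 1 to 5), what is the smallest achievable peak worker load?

Paint@1: d1:16  d2:14  d3:9  d4:3  d5:0  d6:0  d7:0 → peak 16
Paint@2: d1:14  d2:14  d3:9  d4:5  d5:0  d6:0  d7:0 → peak 14
Paint@3: d1:14  d2:12  d3:9  d4:5  d5:2  d6:0  d7:0 → peak 14
Paint@4: d1:14  d2:12  d3:7  d4:5  d5:2  d6:2  d7:0 → peak 14
Paint@5: d1:14  d2:12  d3:7  d4:3  d5:2  d6:2  d7:2 → peak 14
Best is Paint@2, peak 14.

14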